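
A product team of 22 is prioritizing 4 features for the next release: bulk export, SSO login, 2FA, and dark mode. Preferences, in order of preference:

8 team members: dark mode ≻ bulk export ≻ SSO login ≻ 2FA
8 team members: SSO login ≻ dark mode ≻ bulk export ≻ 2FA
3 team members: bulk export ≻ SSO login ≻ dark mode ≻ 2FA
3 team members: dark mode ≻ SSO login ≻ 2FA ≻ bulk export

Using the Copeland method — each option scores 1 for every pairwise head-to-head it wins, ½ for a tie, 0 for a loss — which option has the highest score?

dark mode

bulk export: beats 2FA; ties SSO login; loses to dark mode → score 1.5.
SSO login: beats 2FA; ties bulk export and dark mode → score 2.
2FA: loses to bulk export, SSO login, and dark mode → score 0.
dark mode: beats bulk export and 2FA; ties SSO login → score 2.5.
dark mode has the best pairwise record.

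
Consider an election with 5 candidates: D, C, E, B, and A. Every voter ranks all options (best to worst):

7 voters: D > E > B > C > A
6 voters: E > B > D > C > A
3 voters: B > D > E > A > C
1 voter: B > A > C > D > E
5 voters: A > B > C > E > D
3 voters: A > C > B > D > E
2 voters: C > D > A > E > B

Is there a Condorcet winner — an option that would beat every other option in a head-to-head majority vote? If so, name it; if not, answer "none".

Checking pairwise contests:
B beats D 18–9.
D beats C 16–11.
D beats E 16–11.
E beats B 15–12.
D beats A 18–9.
Every option loses at least one head-to-head, so there is no Condorcet winner.

none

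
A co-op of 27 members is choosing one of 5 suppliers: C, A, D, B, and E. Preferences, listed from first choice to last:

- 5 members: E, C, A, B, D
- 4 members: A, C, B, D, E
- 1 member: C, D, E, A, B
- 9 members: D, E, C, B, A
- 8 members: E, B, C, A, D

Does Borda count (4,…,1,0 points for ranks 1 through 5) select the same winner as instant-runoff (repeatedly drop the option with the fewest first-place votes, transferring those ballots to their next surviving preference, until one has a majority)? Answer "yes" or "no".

no

Borda — scores: C 65, A 35, D 43, B 46, E 81. Winner: E.
Instant-runoff — R1 C 1, A 4, D 9, B 0, E 13 (B out); R2 C 1, A 4, D 9, E 13 (C out); R3 A 4, D 10, E 13 (A out); R4 D 14, E 13 (D winner). Winner: D.
The two methods disagree.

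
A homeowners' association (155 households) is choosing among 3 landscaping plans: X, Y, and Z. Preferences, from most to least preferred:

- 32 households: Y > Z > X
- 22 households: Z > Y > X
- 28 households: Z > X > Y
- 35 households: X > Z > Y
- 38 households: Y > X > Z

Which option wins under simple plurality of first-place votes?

First-place votes: X 35, Y 70, Z 50.
Y has the most first-place votes.

Y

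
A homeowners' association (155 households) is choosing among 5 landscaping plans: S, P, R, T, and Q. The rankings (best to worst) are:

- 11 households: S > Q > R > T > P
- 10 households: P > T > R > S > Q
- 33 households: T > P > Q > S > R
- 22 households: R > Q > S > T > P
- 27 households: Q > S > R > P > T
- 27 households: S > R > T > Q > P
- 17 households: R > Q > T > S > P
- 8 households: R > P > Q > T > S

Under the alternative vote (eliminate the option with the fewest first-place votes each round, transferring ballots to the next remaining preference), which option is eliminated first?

P

Round 1: S 38, P 10, R 47, T 33, Q 27. Eliminate P.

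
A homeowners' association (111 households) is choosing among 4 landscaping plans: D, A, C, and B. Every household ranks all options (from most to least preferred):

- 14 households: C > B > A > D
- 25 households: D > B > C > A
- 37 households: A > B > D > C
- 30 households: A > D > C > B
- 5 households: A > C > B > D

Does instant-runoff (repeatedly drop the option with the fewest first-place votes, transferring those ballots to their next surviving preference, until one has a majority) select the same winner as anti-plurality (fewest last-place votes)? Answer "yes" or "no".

no

Instant-runoff — R1 D 25, A 72, C 14, B 0 (A winner). Winner: A.
Anti-plurality — last-place votes: D 19, A 25, C 37, B 30. Winner: D.
The two methods disagree.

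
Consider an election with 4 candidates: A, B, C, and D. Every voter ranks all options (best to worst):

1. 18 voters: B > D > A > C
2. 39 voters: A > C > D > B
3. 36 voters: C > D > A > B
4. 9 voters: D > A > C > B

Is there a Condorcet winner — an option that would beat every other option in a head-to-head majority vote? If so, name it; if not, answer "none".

none

Checking pairwise contests:
D beats A 63–39.
A beats B 84–18.
A beats C 66–36.
C beats D 75–27.
Every option loses at least one head-to-head, so there is no Condorcet winner.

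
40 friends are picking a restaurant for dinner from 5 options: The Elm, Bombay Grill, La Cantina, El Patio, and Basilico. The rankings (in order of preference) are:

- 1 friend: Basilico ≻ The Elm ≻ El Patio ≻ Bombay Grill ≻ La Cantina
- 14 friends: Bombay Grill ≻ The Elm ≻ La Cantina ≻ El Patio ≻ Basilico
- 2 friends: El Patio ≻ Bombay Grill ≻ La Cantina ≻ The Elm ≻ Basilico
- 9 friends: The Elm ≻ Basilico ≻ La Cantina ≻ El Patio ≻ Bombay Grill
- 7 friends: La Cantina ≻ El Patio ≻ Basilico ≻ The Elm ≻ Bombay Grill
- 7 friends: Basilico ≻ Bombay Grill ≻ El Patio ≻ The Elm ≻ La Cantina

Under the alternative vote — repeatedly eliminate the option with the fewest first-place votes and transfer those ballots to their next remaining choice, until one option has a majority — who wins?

Round 1: The Elm 9, Bombay Grill 14, La Cantina 7, El Patio 2, Basilico 8. Eliminate El Patio.
Round 2: The Elm 9, Bombay Grill 16, La Cantina 7, Basilico 8. Eliminate La Cantina.
Round 3: The Elm 9, Bombay Grill 16, Basilico 15. Eliminate The Elm.
Round 4: Bombay Grill 16, Basilico 24. Basilico has a majority.

Basilico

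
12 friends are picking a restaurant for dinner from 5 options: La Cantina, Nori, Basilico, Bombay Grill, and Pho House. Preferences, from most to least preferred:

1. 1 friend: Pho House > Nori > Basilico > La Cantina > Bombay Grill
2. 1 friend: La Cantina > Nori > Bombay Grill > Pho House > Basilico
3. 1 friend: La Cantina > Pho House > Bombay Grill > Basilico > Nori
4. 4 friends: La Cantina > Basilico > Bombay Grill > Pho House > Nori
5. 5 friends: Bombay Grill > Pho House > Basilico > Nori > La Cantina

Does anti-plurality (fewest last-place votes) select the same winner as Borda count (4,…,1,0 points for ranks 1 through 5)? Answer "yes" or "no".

Anti-plurality — last-place votes: La Cantina 5, Nori 5, Basilico 1, Bombay Grill 1, Pho House 0. Winner: Pho House.
Borda — scores: La Cantina 25, Nori 11, Basilico 25, Bombay Grill 32, Pho House 27. Winner: Bombay Grill.
The two methods disagree.

no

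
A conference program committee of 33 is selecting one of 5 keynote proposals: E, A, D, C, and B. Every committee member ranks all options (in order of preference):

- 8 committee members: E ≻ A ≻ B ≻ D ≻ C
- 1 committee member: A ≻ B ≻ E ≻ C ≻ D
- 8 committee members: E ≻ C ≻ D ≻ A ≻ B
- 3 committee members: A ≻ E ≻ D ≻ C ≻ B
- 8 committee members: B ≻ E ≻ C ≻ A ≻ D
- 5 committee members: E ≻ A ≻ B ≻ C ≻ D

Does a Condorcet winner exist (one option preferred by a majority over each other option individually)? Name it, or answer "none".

E vs A: 29–4 for E.
E vs D: 33–0 for E.
E vs C: 33–0 for E.
E vs B: 24–9 for E.
E beats every other option head-to-head.

E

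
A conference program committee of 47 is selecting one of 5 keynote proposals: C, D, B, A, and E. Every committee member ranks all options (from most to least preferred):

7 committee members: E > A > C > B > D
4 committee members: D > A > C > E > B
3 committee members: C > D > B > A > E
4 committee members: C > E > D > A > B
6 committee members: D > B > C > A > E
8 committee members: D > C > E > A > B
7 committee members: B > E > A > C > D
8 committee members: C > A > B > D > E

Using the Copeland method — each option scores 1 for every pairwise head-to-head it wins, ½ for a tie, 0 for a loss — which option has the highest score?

C: beats D, B, A, and E → score 4.
D: beats B, A, and E; loses to C → score 3.
B: beats E; loses to C, D, and A → score 1.
A: beats B; loses to C, D, and E → score 1.
E: beats A; loses to C, D, and B → score 1.
C has the best pairwise record.

C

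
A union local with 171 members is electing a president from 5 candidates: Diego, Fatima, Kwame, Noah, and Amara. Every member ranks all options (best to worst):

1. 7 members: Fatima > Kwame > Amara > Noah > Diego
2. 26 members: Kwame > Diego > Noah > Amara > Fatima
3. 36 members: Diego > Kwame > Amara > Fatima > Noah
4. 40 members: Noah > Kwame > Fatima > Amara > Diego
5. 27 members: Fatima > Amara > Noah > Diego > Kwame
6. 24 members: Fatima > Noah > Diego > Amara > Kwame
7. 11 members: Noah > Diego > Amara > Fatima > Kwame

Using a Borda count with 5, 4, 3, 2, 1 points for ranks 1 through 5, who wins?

Noah

Diego: 7·1 + 26·4 + 36·5 + 40·1 + 27·2 + 24·3 + 11·4 = 501
Fatima: 7·5 + 26·1 + 36·2 + 40·3 + 27·5 + 24·5 + 11·2 = 530
Kwame: 7·4 + 26·5 + 36·4 + 40·4 + 27·1 + 24·1 + 11·1 = 524
Noah: 7·2 + 26·3 + 36·1 + 40·5 + 27·3 + 24·4 + 11·5 = 560
Amara: 7·3 + 26·2 + 36·3 + 40·2 + 27·4 + 24·2 + 11·3 = 450
Noah has the highest Borda score (560).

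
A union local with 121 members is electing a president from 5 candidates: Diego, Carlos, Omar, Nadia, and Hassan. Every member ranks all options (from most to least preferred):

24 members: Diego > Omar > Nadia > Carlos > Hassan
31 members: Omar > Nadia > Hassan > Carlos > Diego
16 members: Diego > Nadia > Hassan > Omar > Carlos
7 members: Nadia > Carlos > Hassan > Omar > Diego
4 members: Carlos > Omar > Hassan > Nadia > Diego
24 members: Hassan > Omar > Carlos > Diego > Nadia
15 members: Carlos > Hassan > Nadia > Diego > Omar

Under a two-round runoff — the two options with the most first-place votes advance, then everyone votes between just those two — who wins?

Round 1 first-place votes: Diego 40, Carlos 19, Omar 31, Nadia 7, Hassan 24.
Diego and Omar advance.
Runoff: Diego is preferred to Omar by 55 voters; Omar by 66.
Omar wins the runoff.

Omar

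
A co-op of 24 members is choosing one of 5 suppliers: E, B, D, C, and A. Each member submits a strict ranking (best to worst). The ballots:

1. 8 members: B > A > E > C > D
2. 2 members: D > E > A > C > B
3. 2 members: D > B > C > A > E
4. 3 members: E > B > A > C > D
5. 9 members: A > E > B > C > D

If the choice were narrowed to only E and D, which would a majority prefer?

Voters preferring E to D: 20; preferring D to E: 4.
E wins the head-to-head.

E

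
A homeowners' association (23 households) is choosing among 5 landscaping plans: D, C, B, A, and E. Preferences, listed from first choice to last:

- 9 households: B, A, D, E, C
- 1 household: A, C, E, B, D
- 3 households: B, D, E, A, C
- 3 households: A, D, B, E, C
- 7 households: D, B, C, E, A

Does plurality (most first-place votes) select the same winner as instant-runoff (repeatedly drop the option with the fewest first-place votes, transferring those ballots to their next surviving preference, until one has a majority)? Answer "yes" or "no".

Plurality — first-place votes: D 7, C 0, B 12, A 4, E 0. Winner: B.
Instant-runoff — R1 D 7, C 0, B 12, A 4, E 0 (B winner). Winner: B.
The two methods agree.

yes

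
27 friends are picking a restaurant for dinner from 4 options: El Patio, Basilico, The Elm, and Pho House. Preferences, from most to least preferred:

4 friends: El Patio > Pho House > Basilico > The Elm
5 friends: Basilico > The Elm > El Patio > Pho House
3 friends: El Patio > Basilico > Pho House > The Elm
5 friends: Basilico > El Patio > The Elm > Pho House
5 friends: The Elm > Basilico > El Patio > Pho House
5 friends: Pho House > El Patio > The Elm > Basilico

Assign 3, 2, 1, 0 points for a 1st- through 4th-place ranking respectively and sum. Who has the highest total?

El Patio

El Patio: 4·3 + 5·1 + 3·3 + 5·2 + 5·1 + 5·2 = 51
Basilico: 4·1 + 5·3 + 3·2 + 5·3 + 5·2 + 5·0 = 50
The Elm: 4·0 + 5·2 + 3·0 + 5·1 + 5·3 + 5·1 = 35
Pho House: 4·2 + 5·0 + 3·1 + 5·0 + 5·0 + 5·3 = 26
El Patio has the highest Borda score (51).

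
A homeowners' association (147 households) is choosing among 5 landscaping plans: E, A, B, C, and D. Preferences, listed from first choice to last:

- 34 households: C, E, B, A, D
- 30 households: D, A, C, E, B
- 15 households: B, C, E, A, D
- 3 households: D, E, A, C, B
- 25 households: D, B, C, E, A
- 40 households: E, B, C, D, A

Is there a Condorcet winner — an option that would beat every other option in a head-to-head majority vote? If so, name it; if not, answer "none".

none

Checking pairwise contests:
C beats E 104–43.
E beats A 117–30.
E beats B 107–40.
B beats C 80–67.
E beats D 89–58.
Every option loses at least one head-to-head, so there is no Condorcet winner.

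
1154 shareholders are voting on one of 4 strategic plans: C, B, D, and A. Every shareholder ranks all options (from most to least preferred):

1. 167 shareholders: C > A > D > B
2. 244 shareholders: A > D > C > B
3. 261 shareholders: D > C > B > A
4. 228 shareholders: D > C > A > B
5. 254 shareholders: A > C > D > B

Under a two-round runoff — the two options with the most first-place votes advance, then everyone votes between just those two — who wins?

Round 1 first-place votes: C 167, B 0, D 489, A 498.
A and D advance.
Runoff: A is preferred to D by 665 voters; D by 489.
A wins the runoff.

A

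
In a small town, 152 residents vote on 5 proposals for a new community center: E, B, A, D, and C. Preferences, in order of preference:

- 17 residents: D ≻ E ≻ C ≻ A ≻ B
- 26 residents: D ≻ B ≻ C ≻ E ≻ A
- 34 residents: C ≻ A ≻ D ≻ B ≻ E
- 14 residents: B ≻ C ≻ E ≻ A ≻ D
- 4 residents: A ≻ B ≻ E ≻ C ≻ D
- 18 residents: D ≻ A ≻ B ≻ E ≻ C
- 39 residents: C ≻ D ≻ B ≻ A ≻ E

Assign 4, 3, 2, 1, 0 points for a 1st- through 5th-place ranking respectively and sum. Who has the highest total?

E: 17·3 + 26·1 + 34·0 + 14·2 + 4·2 + 18·1 + 39·0 = 131
B: 17·0 + 26·3 + 34·1 + 14·4 + 4·3 + 18·2 + 39·2 = 294
A: 17·1 + 26·0 + 34·3 + 14·1 + 4·4 + 18·3 + 39·1 = 242
D: 17·4 + 26·4 + 34·2 + 14·0 + 4·0 + 18·4 + 39·3 = 429
C: 17·2 + 26·2 + 34·4 + 14·3 + 4·1 + 18·0 + 39·4 = 424
D has the highest Borda score (429).

D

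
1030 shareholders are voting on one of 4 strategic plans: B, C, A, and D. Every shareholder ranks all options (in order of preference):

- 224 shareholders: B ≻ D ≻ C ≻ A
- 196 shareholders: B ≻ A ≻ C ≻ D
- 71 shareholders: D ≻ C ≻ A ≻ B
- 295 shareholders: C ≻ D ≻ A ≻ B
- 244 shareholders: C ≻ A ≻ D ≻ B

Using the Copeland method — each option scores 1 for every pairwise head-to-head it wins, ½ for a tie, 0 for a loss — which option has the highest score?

B: loses to C, A, and D → score 0.
C: beats B, A, and D → score 3.
A: beats B; loses to C and D → score 1.
D: beats B and A; loses to C → score 2.
C has the best pairwise record.

C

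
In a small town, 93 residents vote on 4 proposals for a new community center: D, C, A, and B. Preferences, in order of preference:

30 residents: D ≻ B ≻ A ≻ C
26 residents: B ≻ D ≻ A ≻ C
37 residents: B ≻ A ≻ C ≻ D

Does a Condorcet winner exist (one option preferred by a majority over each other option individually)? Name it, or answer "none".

B vs D: 63–30 for B.
B vs C: 93–0 for B.
B vs A: 93–0 for B.
B beats every other option head-to-head.

B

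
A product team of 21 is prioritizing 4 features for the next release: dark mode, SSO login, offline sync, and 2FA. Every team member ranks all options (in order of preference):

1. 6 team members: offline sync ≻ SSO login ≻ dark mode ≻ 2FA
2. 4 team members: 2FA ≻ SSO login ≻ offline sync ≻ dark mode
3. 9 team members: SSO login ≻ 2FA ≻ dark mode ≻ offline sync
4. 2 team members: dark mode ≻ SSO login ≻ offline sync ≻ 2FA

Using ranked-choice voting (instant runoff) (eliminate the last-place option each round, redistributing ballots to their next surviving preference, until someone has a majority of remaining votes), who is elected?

SSO login

Round 1: dark mode 2, SSO login 9, offline sync 6, 2FA 4. Eliminate dark mode.
Round 2: SSO login 11, offline sync 6, 2FA 4. SSO login has a majority.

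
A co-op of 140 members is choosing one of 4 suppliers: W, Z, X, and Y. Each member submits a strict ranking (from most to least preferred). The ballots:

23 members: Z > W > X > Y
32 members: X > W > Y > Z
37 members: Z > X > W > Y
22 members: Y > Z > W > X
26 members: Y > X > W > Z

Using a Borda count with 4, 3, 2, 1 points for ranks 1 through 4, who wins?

X

W: 23·3 + 32·3 + 37·2 + 22·2 + 26·2 = 335
Z: 23·4 + 32·1 + 37·4 + 22·3 + 26·1 = 364
X: 23·2 + 32·4 + 37·3 + 22·1 + 26·3 = 385
Y: 23·1 + 32·2 + 37·1 + 22·4 + 26·4 = 316
X has the highest Borda score (385).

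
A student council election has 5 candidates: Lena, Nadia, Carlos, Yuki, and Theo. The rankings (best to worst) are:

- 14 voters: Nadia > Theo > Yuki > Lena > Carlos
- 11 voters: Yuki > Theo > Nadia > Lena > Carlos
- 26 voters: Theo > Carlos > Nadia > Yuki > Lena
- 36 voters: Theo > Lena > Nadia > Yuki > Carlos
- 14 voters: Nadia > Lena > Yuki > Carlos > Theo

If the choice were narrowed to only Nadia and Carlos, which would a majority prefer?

Voters preferring Nadia to Carlos: 75; preferring Carlos to Nadia: 26.
Nadia wins the head-to-head.

Nadia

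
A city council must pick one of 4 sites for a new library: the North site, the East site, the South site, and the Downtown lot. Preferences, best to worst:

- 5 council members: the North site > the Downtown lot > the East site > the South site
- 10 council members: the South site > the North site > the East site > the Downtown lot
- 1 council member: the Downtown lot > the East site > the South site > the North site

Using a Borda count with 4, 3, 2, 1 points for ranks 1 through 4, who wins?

the North site: 5·4 + 10·3 + 1·1 = 51
the East site: 5·2 + 10·2 + 1·3 = 33
the South site: 5·1 + 10·4 + 1·2 = 47
the Downtown lot: 5·3 + 10·1 + 1·4 = 29
the North site has the highest Borda score (51).

the North site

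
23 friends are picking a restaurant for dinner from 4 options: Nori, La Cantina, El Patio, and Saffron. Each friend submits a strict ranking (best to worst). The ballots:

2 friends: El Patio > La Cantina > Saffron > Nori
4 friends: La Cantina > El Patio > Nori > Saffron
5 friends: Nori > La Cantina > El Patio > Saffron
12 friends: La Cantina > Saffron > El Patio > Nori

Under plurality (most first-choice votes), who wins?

La Cantina

First-place votes: Nori 5, La Cantina 16, El Patio 2, Saffron 0.
La Cantina has the most first-place votes.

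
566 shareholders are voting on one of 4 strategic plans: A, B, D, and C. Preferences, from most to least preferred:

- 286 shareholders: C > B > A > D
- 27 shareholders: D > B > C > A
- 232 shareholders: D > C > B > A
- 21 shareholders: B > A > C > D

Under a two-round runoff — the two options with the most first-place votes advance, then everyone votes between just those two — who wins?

Round 1 first-place votes: A 0, B 21, D 259, C 286.
C and D advance.
Runoff: C is preferred to D by 307 voters; D by 259.
C wins the runoff.

C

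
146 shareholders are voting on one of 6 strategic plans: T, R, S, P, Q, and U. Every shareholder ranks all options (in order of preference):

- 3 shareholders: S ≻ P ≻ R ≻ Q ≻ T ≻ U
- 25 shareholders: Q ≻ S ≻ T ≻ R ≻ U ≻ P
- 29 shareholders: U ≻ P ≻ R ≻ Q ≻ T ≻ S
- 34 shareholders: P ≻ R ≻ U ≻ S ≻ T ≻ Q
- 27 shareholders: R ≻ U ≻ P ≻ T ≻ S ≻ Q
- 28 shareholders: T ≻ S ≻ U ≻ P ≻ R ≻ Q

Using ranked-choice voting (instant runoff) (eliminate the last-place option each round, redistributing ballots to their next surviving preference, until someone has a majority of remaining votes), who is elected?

U

Round 1: T 28, R 27, S 3, P 34, Q 25, U 29. Eliminate S.
Round 2: T 28, R 27, P 37, Q 25, U 29. Eliminate Q.
Round 3: T 53, R 27, P 37, U 29. Eliminate R.
Round 4: T 53, P 37, U 56. Eliminate P.
Round 5: T 56, U 90. U has a majority.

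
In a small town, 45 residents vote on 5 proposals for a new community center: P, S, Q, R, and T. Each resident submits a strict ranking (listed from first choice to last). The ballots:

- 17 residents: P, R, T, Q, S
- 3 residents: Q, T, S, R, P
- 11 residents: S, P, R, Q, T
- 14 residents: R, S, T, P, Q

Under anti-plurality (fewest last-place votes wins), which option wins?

Last-place votes: P 3, S 17, Q 14, R 0, T 11.
R is ranked last by the fewest voters, so R wins.

R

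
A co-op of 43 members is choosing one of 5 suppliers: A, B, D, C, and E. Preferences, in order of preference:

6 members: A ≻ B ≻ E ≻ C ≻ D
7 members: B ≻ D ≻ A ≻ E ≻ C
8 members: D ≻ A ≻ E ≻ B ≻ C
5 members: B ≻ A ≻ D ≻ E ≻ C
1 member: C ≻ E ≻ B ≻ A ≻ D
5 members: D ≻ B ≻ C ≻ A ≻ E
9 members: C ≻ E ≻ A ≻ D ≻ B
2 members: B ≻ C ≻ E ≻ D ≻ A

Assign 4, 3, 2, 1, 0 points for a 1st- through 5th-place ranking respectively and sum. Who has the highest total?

A: 6·4 + 7·2 + 8·3 + 5·3 + 1·1 + 5·1 + 9·2 + 2·0 = 101
B: 6·3 + 7·4 + 8·1 + 5·4 + 1·2 + 5·3 + 9·0 + 2·4 = 99
D: 6·0 + 7·3 + 8·4 + 5·2 + 1·0 + 5·4 + 9·1 + 2·1 = 94
C: 6·1 + 7·0 + 8·0 + 5·0 + 1·4 + 5·2 + 9·4 + 2·3 = 62
E: 6·2 + 7·1 + 8·2 + 5·1 + 1·3 + 5·0 + 9·3 + 2·2 = 74
A has the highest Borda score (101).

A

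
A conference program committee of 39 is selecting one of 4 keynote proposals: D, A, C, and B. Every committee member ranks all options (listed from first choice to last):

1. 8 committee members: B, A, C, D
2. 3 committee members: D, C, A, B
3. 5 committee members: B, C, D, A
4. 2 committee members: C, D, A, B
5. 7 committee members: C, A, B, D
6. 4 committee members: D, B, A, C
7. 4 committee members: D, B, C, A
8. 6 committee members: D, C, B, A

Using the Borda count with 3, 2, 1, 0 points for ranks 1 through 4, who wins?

B

D: 8·0 + 3·3 + 5·1 + 2·2 + 7·0 + 4·3 + 4·3 + 6·3 = 60
A: 8·2 + 3·1 + 5·0 + 2·1 + 7·2 + 4·1 + 4·0 + 6·0 = 39
C: 8·1 + 3·2 + 5·2 + 2·3 + 7·3 + 4·0 + 4·1 + 6·2 = 67
B: 8·3 + 3·0 + 5·3 + 2·0 + 7·1 + 4·2 + 4·2 + 6·1 = 68
B has the highest Borda score (68).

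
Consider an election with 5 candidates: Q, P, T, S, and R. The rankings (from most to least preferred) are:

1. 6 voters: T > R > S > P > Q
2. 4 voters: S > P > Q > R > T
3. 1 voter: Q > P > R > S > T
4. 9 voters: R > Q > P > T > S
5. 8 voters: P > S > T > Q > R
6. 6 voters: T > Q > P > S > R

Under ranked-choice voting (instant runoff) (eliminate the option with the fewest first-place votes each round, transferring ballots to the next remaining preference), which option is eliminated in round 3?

Round 1: Q 1, P 8, T 12, S 4, R 9. Eliminate Q.
Round 2: P 9, T 12, S 4, R 9. Eliminate S.
Round 3: P 13, T 12, R 9. Eliminate R.

R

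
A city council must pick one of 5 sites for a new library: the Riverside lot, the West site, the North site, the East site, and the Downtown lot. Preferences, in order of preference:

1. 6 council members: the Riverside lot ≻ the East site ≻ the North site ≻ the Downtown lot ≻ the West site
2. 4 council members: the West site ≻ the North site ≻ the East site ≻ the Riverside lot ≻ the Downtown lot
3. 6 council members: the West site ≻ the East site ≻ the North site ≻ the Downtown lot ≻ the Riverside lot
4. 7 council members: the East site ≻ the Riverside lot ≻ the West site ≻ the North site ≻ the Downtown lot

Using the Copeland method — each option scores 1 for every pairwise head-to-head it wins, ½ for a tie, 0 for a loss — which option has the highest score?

the East site

the Riverside lot: beats the West site, the North site, and the Downtown lot; loses to the East site → score 3.
the West site: beats the North site and the Downtown lot; loses to the Riverside lot and the East site → score 2.
the North site: beats the Downtown lot; loses to the Riverside lot, the West site, and the East site → score 1.
the East site: beats the Riverside lot, the West site, the North site, and the Downtown lot → score 4.
the Downtown lot: loses to the Riverside lot, the West site, the North site, and the East site → score 0.
the East site has the best pairwise record.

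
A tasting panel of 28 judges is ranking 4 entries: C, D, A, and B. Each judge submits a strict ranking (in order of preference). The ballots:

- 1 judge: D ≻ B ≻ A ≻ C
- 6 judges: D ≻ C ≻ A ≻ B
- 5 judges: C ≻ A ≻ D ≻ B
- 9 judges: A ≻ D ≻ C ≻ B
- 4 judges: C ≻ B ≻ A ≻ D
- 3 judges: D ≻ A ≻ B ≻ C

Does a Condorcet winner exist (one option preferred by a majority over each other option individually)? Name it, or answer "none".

Checking pairwise contests:
D beats C 19–9.
A beats D 18–10.
C beats A 15–13.
C beats B 24–4.
Every option loses at least one head-to-head, so there is no Condorcet winner.

none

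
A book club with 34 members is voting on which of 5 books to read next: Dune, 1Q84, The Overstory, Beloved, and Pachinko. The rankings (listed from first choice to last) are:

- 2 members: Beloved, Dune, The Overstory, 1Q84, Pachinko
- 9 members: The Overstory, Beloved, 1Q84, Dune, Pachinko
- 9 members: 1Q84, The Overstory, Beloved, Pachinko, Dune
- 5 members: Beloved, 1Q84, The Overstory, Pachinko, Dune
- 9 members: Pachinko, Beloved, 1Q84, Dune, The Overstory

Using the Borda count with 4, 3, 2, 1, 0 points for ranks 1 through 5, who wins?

Dune: 2·3 + 9·1 + 9·0 + 5·0 + 9·1 = 24
1Q84: 2·1 + 9·2 + 9·4 + 5·3 + 9·2 = 89
The Overstory: 2·2 + 9·4 + 9·3 + 5·2 + 9·0 = 77
Beloved: 2·4 + 9·3 + 9·2 + 5·4 + 9·3 = 100
Pachinko: 2·0 + 9·0 + 9·1 + 5·1 + 9·4 = 50
Beloved has the highest Borda score (100).

Beloved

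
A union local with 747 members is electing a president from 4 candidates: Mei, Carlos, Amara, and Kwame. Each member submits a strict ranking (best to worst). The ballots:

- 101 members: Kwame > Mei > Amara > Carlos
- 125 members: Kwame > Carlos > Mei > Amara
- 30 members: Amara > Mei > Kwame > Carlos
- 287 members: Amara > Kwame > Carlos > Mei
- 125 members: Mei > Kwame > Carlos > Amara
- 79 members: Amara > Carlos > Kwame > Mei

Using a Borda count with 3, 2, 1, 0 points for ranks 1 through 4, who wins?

Kwame

Mei: 101·2 + 125·1 + 30·2 + 287·0 + 125·3 + 79·0 = 762
Carlos: 101·0 + 125·2 + 30·0 + 287·1 + 125·1 + 79·2 = 820
Amara: 101·1 + 125·0 + 30·3 + 287·3 + 125·0 + 79·3 = 1289
Kwame: 101·3 + 125·3 + 30·1 + 287·2 + 125·2 + 79·1 = 1611
Kwame has the highest Borda score (1611).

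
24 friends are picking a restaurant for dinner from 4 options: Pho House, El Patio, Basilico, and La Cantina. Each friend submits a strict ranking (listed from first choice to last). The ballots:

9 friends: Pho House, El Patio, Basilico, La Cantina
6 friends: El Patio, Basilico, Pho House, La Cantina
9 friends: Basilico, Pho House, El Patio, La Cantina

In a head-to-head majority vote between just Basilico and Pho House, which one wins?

Voters preferring Basilico to Pho House: 15; preferring Pho House to Basilico: 9.
Basilico wins the head-to-head.

Basilico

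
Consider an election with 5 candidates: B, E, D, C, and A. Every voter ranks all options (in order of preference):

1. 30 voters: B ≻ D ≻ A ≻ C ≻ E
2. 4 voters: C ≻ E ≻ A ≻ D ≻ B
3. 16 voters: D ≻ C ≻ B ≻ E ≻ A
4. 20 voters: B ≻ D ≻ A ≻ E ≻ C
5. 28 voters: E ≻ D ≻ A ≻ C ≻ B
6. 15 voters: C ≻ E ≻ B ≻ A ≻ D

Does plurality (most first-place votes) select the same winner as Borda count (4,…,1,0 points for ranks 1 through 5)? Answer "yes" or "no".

Plurality — first-place votes: B 50, E 28, D 16, C 19, A 0. Winner: B.
Borda — scores: B 262, E 205, D 302, C 182, A 179. Winner: D.
The two methods disagree.

no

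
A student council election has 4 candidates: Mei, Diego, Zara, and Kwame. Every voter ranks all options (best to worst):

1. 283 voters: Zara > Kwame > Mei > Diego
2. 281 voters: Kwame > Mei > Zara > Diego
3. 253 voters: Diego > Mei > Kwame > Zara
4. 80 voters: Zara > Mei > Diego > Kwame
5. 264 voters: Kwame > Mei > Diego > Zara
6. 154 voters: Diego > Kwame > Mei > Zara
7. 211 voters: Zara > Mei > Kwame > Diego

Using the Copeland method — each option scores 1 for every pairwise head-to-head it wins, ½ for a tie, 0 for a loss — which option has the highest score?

Mei: beats Diego and Zara; loses to Kwame → score 2.
Diego: loses to Mei, Zara, and Kwame → score 0.
Zara: beats Diego; loses to Mei and Kwame → score 1.
Kwame: beats Mei, Diego, and Zara → score 3.
Kwame has the best pairwise record.

Kwame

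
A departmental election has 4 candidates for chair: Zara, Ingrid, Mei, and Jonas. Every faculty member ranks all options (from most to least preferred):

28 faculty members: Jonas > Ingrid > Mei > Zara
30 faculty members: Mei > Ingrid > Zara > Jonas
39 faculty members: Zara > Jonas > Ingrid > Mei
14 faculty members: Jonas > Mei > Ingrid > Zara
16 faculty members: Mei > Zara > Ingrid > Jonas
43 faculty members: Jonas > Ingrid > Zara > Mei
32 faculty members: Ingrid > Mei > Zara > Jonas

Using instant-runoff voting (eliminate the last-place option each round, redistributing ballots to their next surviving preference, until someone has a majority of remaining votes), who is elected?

Jonas

Round 1: Zara 39, Ingrid 32, Mei 46, Jonas 85. Eliminate Ingrid.
Round 2: Zara 39, Mei 78, Jonas 85. Eliminate Zara.
Round 3: Mei 78, Jonas 124. Jonas has a majority.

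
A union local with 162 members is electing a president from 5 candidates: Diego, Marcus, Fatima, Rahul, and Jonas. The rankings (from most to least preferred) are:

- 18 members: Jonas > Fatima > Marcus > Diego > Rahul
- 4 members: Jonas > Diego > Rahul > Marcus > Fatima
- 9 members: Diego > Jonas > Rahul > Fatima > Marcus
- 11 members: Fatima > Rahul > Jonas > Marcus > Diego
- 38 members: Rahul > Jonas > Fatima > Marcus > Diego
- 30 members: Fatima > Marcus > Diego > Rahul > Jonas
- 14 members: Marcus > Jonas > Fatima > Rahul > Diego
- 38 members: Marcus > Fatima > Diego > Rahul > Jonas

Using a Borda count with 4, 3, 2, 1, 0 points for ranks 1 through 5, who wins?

Fatima

Diego: 18·1 + 4·3 + 9·4 + 11·0 + 38·0 + 30·2 + 14·0 + 38·2 = 202
Marcus: 18·2 + 4·1 + 9·0 + 11·1 + 38·1 + 30·3 + 14·4 + 38·4 = 387
Fatima: 18·3 + 4·0 + 9·1 + 11·4 + 38·2 + 30·4 + 14·2 + 38·3 = 445
Rahul: 18·0 + 4·2 + 9·2 + 11·3 + 38·4 + 30·1 + 14·1 + 38·1 = 293
Jonas: 18·4 + 4·4 + 9·3 + 11·2 + 38·3 + 30·0 + 14·3 + 38·0 = 293
Fatima has the highest Borda score (445).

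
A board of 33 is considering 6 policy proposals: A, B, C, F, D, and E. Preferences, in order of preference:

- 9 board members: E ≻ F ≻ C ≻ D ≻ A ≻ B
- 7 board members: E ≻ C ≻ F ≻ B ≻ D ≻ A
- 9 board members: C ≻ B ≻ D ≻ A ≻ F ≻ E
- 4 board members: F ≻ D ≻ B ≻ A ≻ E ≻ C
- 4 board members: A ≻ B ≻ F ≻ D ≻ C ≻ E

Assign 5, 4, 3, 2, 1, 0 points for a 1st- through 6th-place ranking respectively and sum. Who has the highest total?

A: 9·1 + 7·0 + 9·2 + 4·2 + 4·5 = 55
B: 9·0 + 7·2 + 9·4 + 4·3 + 4·4 = 78
C: 9·3 + 7·4 + 9·5 + 4·0 + 4·1 = 104
F: 9·4 + 7·3 + 9·1 + 4·5 + 4·3 = 98
D: 9·2 + 7·1 + 9·3 + 4·4 + 4·2 = 76
E: 9·5 + 7·5 + 9·0 + 4·1 + 4·0 = 84
C has the highest Borda score (104).

C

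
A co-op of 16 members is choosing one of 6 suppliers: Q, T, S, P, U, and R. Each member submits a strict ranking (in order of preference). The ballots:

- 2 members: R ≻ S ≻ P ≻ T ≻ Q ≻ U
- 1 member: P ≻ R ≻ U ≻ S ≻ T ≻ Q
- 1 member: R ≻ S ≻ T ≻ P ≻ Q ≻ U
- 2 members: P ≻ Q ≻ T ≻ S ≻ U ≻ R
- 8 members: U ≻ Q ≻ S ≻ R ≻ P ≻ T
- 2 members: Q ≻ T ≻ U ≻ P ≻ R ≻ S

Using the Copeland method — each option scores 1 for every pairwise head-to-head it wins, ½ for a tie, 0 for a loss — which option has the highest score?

U

Q: beats T, S, P, and R; loses to U → score 4.
T: loses to Q, S, P, U, and R → score 0.
S: beats T, P, and R; loses to Q and U → score 3.
P: beats T; loses to Q, S, U, and R → score 1.
U: beats Q, T, S, P, and R → score 5.
R: beats T and P; loses to Q, S, and U → score 2.
U has the best pairwise record.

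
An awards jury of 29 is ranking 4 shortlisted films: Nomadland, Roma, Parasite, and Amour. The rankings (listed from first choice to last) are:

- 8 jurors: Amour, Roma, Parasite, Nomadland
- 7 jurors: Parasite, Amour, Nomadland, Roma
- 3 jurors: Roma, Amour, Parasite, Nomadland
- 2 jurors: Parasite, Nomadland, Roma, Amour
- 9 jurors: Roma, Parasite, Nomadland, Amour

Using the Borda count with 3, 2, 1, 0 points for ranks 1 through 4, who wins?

Nomadland: 8·0 + 7·1 + 3·0 + 2·2 + 9·1 = 20
Roma: 8·2 + 7·0 + 3·3 + 2·1 + 9·3 = 54
Parasite: 8·1 + 7·3 + 3·1 + 2·3 + 9·2 = 56
Amour: 8·3 + 7·2 + 3·2 + 2·0 + 9·0 = 44
Parasite has the highest Borda score (56).

Parasite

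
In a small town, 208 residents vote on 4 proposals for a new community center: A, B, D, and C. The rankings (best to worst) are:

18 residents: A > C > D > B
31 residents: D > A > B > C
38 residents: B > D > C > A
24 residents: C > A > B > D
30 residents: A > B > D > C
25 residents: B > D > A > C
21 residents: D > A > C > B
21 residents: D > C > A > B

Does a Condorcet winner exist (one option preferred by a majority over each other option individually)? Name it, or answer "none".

Checking pairwise contests:
D beats A 136–72.
A beats B 145–63.
B beats D 117–91.
A beats C 125–83.
Every option loses at least one head-to-head, so there is no Condorcet winner.

none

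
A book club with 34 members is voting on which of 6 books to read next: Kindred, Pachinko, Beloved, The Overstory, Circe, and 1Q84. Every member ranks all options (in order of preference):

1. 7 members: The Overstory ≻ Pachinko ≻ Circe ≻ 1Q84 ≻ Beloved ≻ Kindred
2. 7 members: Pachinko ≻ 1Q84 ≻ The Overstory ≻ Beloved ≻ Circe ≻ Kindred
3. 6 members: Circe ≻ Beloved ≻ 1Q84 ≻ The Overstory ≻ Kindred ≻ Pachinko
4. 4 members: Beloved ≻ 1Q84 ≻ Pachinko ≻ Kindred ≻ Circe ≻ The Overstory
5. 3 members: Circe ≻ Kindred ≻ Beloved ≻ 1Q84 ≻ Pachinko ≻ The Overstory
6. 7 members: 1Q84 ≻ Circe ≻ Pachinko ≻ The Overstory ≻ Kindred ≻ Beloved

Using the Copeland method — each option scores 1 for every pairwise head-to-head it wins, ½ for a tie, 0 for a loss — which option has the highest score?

1Q84

Kindred: loses to Pachinko, Beloved, The Overstory, Circe, and 1Q84 → score 0.
Pachinko: beats Kindred, Beloved, The Overstory, and Circe; loses to 1Q84 → score 4.
Beloved: beats Kindred; loses to Pachinko, The Overstory, Circe, and 1Q84 → score 1.
The Overstory: beats Kindred and Beloved; loses to Pachinko, Circe, and 1Q84 → score 2.
Circe: beats Kindred, Beloved, and The Overstory; loses to Pachinko and 1Q84 → score 3.
1Q84: beats Kindred, Pachinko, Beloved, The Overstory, and Circe → score 5.
1Q84 has the best pairwise record.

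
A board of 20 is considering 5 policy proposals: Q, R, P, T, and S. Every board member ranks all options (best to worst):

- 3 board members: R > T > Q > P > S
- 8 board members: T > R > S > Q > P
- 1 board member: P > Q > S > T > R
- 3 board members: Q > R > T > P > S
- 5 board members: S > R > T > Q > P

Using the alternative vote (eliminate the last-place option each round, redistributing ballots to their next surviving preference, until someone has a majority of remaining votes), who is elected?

T

Round 1: Q 3, R 3, P 1, T 8, S 5. Eliminate P.
Round 2: Q 4, R 3, T 8, S 5. Eliminate R.
Round 3: Q 4, T 11, S 5. T has a majority.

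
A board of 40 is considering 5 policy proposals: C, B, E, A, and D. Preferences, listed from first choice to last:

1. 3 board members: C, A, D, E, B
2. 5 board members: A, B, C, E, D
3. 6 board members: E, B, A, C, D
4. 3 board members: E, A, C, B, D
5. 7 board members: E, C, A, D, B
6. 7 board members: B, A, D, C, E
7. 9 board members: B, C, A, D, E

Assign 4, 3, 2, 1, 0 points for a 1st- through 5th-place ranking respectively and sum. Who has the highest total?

C: 3·4 + 5·2 + 6·1 + 3·2 + 7·3 + 7·1 + 9·3 = 89
B: 3·0 + 5·3 + 6·3 + 3·1 + 7·0 + 7·4 + 9·4 = 100
E: 3·1 + 5·1 + 6·4 + 3·4 + 7·4 + 7·0 + 9·0 = 72
A: 3·3 + 5·4 + 6·2 + 3·3 + 7·2 + 7·3 + 9·2 = 103
D: 3·2 + 5·0 + 6·0 + 3·0 + 7·1 + 7·2 + 9·1 = 36
A has the highest Borda score (103).

A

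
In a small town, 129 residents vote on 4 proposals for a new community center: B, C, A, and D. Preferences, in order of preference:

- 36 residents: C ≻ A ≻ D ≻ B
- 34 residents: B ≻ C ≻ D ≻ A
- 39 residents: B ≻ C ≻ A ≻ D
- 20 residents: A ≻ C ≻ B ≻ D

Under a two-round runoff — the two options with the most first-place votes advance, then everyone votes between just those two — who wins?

Round 1 first-place votes: B 73, C 36, A 20, D 0.
B and C advance.
Runoff: B is preferred to C by 73 voters; C by 56.
B wins the runoff.

B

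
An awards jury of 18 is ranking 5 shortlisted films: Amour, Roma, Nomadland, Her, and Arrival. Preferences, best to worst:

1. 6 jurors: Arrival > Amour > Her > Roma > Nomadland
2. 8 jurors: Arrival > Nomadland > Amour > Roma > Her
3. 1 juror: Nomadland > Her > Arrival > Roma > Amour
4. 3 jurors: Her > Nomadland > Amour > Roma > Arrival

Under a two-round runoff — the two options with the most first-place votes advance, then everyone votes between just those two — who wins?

Arrival

Round 1 first-place votes: Amour 0, Roma 0, Nomadland 1, Her 3, Arrival 14.
Arrival and Her advance.
Runoff: Arrival is preferred to Her by 14 voters; Her by 4.
Arrival wins the runoff.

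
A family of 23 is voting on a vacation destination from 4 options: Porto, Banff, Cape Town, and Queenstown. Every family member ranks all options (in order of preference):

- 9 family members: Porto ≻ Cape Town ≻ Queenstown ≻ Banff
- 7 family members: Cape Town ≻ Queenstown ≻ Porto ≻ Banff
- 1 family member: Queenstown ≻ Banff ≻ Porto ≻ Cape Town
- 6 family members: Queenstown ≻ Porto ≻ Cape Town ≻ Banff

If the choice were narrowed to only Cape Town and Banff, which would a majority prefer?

Voters preferring Cape Town to Banff: 22; preferring Banff to Cape Town: 1.
Cape Town wins the head-to-head.

Cape Town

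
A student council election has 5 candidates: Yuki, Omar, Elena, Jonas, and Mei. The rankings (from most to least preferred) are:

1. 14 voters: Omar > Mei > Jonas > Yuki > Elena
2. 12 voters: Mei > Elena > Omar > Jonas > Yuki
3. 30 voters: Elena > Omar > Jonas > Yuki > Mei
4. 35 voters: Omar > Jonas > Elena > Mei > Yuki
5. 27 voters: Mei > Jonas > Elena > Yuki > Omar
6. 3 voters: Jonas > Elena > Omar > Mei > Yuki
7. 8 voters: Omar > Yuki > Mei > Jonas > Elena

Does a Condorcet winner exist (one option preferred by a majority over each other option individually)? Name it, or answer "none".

none

Checking pairwise contests:
Omar beats Yuki 102–27.
Elena beats Omar 72–57.
Jonas beats Elena 87–42.
Omar beats Jonas 99–30.
Omar beats Mei 90–39.
Every option loses at least one head-to-head, so there is no Condorcet winner.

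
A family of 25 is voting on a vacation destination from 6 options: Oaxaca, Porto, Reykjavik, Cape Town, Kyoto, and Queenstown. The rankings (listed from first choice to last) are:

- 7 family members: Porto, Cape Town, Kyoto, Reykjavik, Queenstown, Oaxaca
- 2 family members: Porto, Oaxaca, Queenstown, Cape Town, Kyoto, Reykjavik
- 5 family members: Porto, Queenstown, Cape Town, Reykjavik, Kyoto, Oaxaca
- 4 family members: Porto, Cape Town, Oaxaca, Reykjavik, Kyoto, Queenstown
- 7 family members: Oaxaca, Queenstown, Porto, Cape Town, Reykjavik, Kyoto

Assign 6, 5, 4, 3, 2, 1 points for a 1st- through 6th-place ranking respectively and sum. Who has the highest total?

Porto

Oaxaca: 7·1 + 2·5 + 5·1 + 4·4 + 7·6 = 80
Porto: 7·6 + 2·6 + 5·6 + 4·6 + 7·4 = 136
Reykjavik: 7·3 + 2·1 + 5·3 + 4·3 + 7·2 = 64
Cape Town: 7·5 + 2·3 + 5·4 + 4·5 + 7·3 = 102
Kyoto: 7·4 + 2·2 + 5·2 + 4·2 + 7·1 = 57
Queenstown: 7·2 + 2·4 + 5·5 + 4·1 + 7·5 = 86
Porto has the highest Borda score (136).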